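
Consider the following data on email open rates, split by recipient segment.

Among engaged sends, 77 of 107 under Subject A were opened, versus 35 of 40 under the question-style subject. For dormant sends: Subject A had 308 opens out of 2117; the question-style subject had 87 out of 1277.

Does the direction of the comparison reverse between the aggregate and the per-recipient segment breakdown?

Engaged: Subject A 77/107 = 72.0%, the question-style subject 35/40 = 87.5% → the question-style subject
Dormant: Subject A 308/2117 = 14.5%, the question-style subject 87/1277 = 6.8% → Subject A
Overall: Subject A 385/2224 = 17.3%, the question-style subject 122/1317 = 9.3% → Subject A
Neither sweeps: Subject A wins 1 of 2 groups, the question-style subject wins 1. Subject A wins overall but not every group — no Simpson reversal.

No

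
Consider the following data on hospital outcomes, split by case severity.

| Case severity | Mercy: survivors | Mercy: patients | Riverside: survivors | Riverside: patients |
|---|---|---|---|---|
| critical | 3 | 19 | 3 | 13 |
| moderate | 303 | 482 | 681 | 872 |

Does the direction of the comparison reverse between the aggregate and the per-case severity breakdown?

No

Critical: Mercy 3/19 = 15.8%, Riverside 3/13 = 23.1% → Riverside
Moderate: Mercy 303/482 = 62.9%, Riverside 681/872 = 78.1% → Riverside
Overall: Mercy 306/501 = 61.1%, Riverside 684/885 = 77.3% → Riverside
Riverside wins overall and in every case group — no reversal.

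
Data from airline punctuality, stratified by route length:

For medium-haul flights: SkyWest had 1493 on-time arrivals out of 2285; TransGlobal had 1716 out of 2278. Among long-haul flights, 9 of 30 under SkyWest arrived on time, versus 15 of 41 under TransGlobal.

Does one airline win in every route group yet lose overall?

Medium-haul: SkyWest 1493/2285 = 65.3%, TransGlobal 1716/2278 = 75.3% → TransGlobal
Long-haul: SkyWest 9/30 = 30.0%, TransGlobal 15/41 = 36.6% → TransGlobal
Overall: SkyWest 1502/2315 = 64.9%, TransGlobal 1731/2319 = 74.6% → TransGlobal
TransGlobal wins overall and in every route group — no reversal.

No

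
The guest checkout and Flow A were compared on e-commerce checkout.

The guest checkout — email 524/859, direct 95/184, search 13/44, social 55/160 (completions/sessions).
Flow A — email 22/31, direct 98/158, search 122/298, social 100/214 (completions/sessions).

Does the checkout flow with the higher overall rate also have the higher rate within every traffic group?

Email: the guest checkout 524/859 = 61.0%, Flow A 22/31 = 71.0% → Flow A
Direct: the guest checkout 95/184 = 51.6%, Flow A 98/158 = 62.0% → Flow A
Search: the guest checkout 13/44 = 29.5%, Flow A 122/298 = 40.9% → Flow A
Social: the guest checkout 55/160 = 34.4%, Flow A 100/214 = 46.7% → Flow A
Overall: the guest checkout 687/1247 = 55.1%, Flow A 342/701 = 48.8% → the guest checkout
Flow A wins each traffic group but the guest checkout wins overall — the comparison reverses. Flow A's sessions skew toward search, which has a lower base rate.

No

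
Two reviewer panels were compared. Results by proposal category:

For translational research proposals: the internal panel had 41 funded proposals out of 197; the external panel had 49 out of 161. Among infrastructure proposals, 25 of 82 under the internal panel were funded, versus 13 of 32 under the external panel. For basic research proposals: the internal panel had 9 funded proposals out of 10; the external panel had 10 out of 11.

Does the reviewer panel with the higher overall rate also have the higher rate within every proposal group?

Translational research: the internal panel 41/197 = 20.8%, the external panel 49/161 = 30.4% → the external panel
Infrastructure: the internal panel 25/82 = 30.5%, the external panel 13/32 = 40.6% → the external panel
Basic research: the internal panel 9/10 = 90.0%, the external panel 10/11 = 90.9% → the external panel
Overall: the internal panel 75/289 = 26.0%, the external panel 72/204 = 35.3% → the external panel
The external panel wins overall and in every proposal group — no reversal.

Yes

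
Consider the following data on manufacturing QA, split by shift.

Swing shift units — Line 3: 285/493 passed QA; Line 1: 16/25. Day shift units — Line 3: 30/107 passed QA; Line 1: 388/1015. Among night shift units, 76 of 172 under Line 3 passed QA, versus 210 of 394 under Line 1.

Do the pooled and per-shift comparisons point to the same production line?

No

Swing shift: Line 3 285/493 = 57.8%, Line 1 16/25 = 64.0% → Line 1
Day shift: Line 3 30/107 = 28.0%, Line 1 388/1015 = 38.2% → Line 1
Night shift: Line 3 76/172 = 44.2%, Line 1 210/394 = 53.3% → Line 1
Overall: Line 3 391/772 = 50.6%, Line 1 614/1434 = 42.8% → Line 3
Line 1 wins each shift group but Line 3 wins overall — the comparison reverses. Line 1's units skew toward day shift, which has a lower base rate.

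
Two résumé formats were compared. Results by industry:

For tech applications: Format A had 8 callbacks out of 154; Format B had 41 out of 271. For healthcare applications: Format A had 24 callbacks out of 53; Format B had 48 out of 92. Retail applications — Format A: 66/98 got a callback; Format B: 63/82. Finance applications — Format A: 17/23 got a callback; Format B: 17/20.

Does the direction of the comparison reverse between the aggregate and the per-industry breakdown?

Tech: Format A 8/154 = 5.2%, Format B 41/271 = 15.1% → Format B
Healthcare: Format A 24/53 = 45.3%, Format B 48/92 = 52.2% → Format B
Retail: Format A 66/98 = 67.3%, Format B 63/82 = 76.8% → Format B
Finance: Format A 17/23 = 73.9%, Format B 17/20 = 85.0% → Format B
Overall: Format A 115/328 = 35.1%, Format B 169/465 = 36.3% → Format B
Format B wins overall and in every industry group — no reversal.

No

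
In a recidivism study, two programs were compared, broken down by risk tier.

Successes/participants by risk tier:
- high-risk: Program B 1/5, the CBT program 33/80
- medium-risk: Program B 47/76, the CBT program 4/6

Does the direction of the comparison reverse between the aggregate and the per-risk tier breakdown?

Yes

High-risk: Program B 1/5 = 20.0%, the CBT program 33/80 = 41.2% → the CBT program
Medium-risk: Program B 47/76 = 61.8%, the CBT program 4/6 = 66.7% → the CBT program
Overall: Program B 48/81 = 59.3%, the CBT program 37/86 = 43.0% → Program B
The CBT program wins each risk group but Program B wins overall — the comparison reverses. The CBT program's participants skew toward high-risk, which has a lower base rate.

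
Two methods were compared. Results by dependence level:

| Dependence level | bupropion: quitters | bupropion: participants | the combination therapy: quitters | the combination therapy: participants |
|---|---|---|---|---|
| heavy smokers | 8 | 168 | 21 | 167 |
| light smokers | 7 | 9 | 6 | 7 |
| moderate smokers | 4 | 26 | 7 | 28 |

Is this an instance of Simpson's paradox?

Heavy smokers: bupropion 8/168 = 4.8%, the combination therapy 21/167 = 12.6% → the combination therapy
Light smokers: bupropion 7/9 = 77.8%, the combination therapy 6/7 = 85.7% → the combination therapy
Moderate smokers: bupropion 4/26 = 15.4%, the combination therapy 7/28 = 25.0% → the combination therapy
Overall: bupropion 19/203 = 9.4%, the combination therapy 34/202 = 16.8% → the combination therapy
The combination therapy wins overall and in every dependence group — no reversal.

No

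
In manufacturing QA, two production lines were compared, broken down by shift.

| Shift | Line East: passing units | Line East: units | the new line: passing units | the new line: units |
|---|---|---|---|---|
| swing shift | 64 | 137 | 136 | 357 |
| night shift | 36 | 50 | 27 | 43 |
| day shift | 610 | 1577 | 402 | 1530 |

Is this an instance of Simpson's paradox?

Swing shift: Line East 64/137 = 46.7%, the new line 136/357 = 38.1% → Line East
Night shift: Line East 36/50 = 72.0%, the new line 27/43 = 62.8% → Line East
Day shift: Line East 610/1577 = 38.7%, the new line 402/1530 = 26.3% → Line East
Overall: Line East 710/1764 = 40.2%, the new line 565/1930 = 29.3% → Line East
Line East wins overall and in every shift group — no reversal.

No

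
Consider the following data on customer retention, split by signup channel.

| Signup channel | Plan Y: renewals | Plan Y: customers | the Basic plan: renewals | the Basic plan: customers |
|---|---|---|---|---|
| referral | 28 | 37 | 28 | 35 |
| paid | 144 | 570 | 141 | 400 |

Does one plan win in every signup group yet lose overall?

Referral: Plan Y 28/37 = 75.7%, the Basic plan 28/35 = 80.0% → the Basic plan
Paid: Plan Y 144/570 = 25.3%, the Basic plan 141/400 = 35.2% → the Basic plan
Overall: Plan Y 172/607 = 28.3%, the Basic plan 169/435 = 38.9% → the Basic plan
The Basic plan wins overall and in every signup group — no reversal.

No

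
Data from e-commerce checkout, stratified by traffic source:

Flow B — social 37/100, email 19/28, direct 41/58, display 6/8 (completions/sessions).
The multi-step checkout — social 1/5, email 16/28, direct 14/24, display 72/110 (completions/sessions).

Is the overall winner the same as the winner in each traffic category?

Social: Flow B 37/100 = 37.0%, the multi-step checkout 1/5 = 20.0% → Flow B
Email: Flow B 19/28 = 67.9%, the multi-step checkout 16/28 = 57.1% → Flow B
Direct: Flow B 41/58 = 70.7%, the multi-step checkout 14/24 = 58.3% → Flow B
Display: Flow B 6/8 = 75.0%, the multi-step checkout 72/110 = 65.5% → Flow B
Overall: Flow B 103/194 = 53.1%, the multi-step checkout 103/167 = 61.7% → the multi-step checkout
Flow B wins each traffic group but the multi-step checkout wins overall — the comparison reverses. Flow B's sessions skew toward social, which has a lower base rate.

No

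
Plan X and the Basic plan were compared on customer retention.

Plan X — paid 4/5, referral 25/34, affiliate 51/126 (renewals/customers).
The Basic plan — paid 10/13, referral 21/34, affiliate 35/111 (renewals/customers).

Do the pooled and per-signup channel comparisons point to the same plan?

Yes

Paid: Plan X 4/5 = 80.0%, the Basic plan 10/13 = 76.9% → Plan X
Referral: Plan X 25/34 = 73.5%, the Basic plan 21/34 = 61.8% → Plan X
Affiliate: Plan X 51/126 = 40.5%, the Basic plan 35/111 = 31.5% → Plan X
Overall: Plan X 80/165 = 48.5%, the Basic plan 66/158 = 41.8% → Plan X
Plan X wins overall and in every signup group — no reversal.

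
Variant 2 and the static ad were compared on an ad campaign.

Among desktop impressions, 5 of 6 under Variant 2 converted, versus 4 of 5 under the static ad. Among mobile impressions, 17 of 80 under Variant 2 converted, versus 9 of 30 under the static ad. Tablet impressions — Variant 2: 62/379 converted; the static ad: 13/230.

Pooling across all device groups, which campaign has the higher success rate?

Variant 2

Desktop: Variant 2 5/6 = 83.3%, the static ad 4/5 = 80.0% → Variant 2
Mobile: Variant 2 17/80 = 21.2%, the static ad 9/30 = 30.0% → the static ad
Tablet: Variant 2 62/379 = 16.4%, the static ad 13/230 = 5.7% → Variant 2
Overall: Variant 2 84/465 = 18.1%, the static ad 26/265 = 9.8% → Variant 2
(Neither sweeps every device group, but Variant 2 has the higher pooled rate.)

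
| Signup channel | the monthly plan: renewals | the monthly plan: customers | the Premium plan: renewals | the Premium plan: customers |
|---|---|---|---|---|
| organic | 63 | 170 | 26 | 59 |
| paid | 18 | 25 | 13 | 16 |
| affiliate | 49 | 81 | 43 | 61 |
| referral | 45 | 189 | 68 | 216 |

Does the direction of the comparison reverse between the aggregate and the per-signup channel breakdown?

No

Organic: the monthly plan 63/170 = 37.1%, the Premium plan 26/59 = 44.1% → the Premium plan
Paid: the monthly plan 18/25 = 72.0%, the Premium plan 13/16 = 81.2% → the Premium plan
Affiliate: the monthly plan 49/81 = 60.5%, the Premium plan 43/61 = 70.5% → the Premium plan
Referral: the monthly plan 45/189 = 23.8%, the Premium plan 68/216 = 31.5% → the Premium plan
Overall: the monthly plan 175/465 = 37.6%, the Premium plan 150/352 = 42.6% → the Premium plan
The Premium plan wins overall and in every signup group — no reversal.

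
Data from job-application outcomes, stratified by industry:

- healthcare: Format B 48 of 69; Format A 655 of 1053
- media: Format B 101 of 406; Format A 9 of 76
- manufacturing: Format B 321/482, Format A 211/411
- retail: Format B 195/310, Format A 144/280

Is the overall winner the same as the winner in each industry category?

No

Healthcare: Format B 48/69 = 69.6%, Format A 655/1053 = 62.2% → Format B
Media: Format B 101/406 = 24.9%, Format A 9/76 = 11.8% → Format B
Manufacturing: Format B 321/482 = 66.6%, Format A 211/411 = 51.3% → Format B
Retail: Format B 195/310 = 62.9%, Format A 144/280 = 51.4% → Format B
Overall: Format B 665/1267 = 52.5%, Format A 1019/1820 = 56.0% → Format A
Format B wins each industry group but Format A wins overall — the comparison reverses. Format B's applications skew toward media, which has a lower base rate.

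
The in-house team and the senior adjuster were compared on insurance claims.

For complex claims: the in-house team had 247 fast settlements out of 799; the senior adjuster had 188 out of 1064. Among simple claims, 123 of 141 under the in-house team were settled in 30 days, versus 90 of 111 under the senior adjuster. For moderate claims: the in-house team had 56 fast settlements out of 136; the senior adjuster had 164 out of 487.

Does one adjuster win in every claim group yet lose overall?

Complex: the in-house team 247/799 = 30.9%, the senior adjuster 188/1064 = 17.7% → the in-house team
Simple: the in-house team 123/141 = 87.2%, the senior adjuster 90/111 = 81.1% → the in-house team
Moderate: the in-house team 56/136 = 41.2%, the senior adjuster 164/487 = 33.7% → the in-house team
Overall: the in-house team 426/1076 = 39.6%, the senior adjuster 442/1662 = 26.6% → the in-house team
The in-house team wins overall and in every claim group — no reversal.

No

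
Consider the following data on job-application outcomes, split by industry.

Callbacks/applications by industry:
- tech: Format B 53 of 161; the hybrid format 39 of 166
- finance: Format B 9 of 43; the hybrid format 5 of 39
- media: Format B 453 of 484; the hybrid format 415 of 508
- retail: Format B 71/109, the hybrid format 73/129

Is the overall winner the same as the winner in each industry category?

Yes

Tech: Format B 53/161 = 32.9%, the hybrid format 39/166 = 23.5% → Format B
Finance: Format B 9/43 = 20.9%, the hybrid format 5/39 = 12.8% → Format B
Media: Format B 453/484 = 93.6%, the hybrid format 415/508 = 81.7% → Format B
Retail: Format B 71/109 = 65.1%, the hybrid format 73/129 = 56.6% → Format B
Overall: Format B 586/797 = 73.5%, the hybrid format 532/842 = 63.2% → Format B
Format B wins overall and in every industry group — no reversal.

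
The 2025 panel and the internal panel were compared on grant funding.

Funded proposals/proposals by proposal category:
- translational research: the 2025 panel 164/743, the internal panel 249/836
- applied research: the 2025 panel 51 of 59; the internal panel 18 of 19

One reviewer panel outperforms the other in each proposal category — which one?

the internal panel

Translational research: the 2025 panel 164/743 = 22.1%, the internal panel 249/836 = 29.8% → the internal panel
Applied research: the 2025 panel 51/59 = 86.4%, the internal panel 18/19 = 94.7% → the internal panel
The internal panel has the higher rate in both groups.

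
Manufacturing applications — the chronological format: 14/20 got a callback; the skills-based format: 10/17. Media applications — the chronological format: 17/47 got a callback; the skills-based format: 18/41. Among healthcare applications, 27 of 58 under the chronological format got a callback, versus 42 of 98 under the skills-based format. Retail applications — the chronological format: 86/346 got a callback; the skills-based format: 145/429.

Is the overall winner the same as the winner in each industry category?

No

Manufacturing: the chronological format 14/20 = 70.0%, the skills-based format 10/17 = 58.8% → the chronological format
Media: the chronological format 17/47 = 36.2%, the skills-based format 18/41 = 43.9% → the skills-based format
Healthcare: the chronological format 27/58 = 46.6%, the skills-based format 42/98 = 42.9% → the chronological format
Retail: the chronological format 86/346 = 24.9%, the skills-based format 145/429 = 33.8% → the skills-based format
Overall: the chronological format 144/471 = 30.6%, the skills-based format 215/585 = 36.8% → the skills-based format
Neither sweeps: the chronological format wins 2 of 4 groups, the skills-based format wins 2. The skills-based format wins overall but not every group — no Simpson reversal.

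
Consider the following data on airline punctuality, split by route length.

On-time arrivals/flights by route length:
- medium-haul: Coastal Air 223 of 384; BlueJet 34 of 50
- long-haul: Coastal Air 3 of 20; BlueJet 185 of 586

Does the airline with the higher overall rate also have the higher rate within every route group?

Medium-haul: Coastal Air 223/384 = 58.1%, BlueJet 34/50 = 68.0% → BlueJet
Long-haul: Coastal Air 3/20 = 15.0%, BlueJet 185/586 = 31.6% → BlueJet
Overall: Coastal Air 226/404 = 55.9%, BlueJet 219/636 = 34.4% → Coastal Air
BlueJet wins each route group but Coastal Air wins overall — the comparison reverses. BlueJet's flights skew toward long-haul, which has a lower base rate.

No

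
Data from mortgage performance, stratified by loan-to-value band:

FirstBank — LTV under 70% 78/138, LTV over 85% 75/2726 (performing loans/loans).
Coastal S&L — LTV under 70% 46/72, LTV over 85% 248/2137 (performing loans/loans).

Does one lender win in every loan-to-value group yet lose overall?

LTV under 70%: FirstBank 78/138 = 56.5%, Coastal S&L 46/72 = 63.9% → Coastal S&L
LTV over 85%: FirstBank 75/2726 = 2.8%, Coastal S&L 248/2137 = 11.6% → Coastal S&L
Overall: FirstBank 153/2864 = 5.3%, Coastal S&L 294/2209 = 13.3% → Coastal S&L
Coastal S&L wins overall and in every loan-to-value group — no reversal.

No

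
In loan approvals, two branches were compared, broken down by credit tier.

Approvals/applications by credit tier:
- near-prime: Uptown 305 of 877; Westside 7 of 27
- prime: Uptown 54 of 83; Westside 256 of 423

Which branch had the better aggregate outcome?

Near-prime: Uptown 305/877 = 34.8%, Westside 7/27 = 25.9% → Uptown
Prime: Uptown 54/83 = 65.1%, Westside 256/423 = 60.5% → Uptown
Overall: Uptown 359/960 = 37.4%, Westside 263/450 = 58.4% → Westside
(Uptown wins every credit group but Westside wins overall — Uptown's applications skew toward the low-rate near-prime group.)

Westside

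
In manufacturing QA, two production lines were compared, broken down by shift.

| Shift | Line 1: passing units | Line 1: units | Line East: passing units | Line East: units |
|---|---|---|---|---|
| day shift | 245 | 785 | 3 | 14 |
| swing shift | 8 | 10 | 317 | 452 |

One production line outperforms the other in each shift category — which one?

Line 1

Day shift: Line 1 245/785 = 31.2%, Line East 3/14 = 21.4% → Line 1
Swing shift: Line 1 8/10 = 80.0%, Line East 317/452 = 70.1% → Line 1
Line 1 has the higher rate in both groups.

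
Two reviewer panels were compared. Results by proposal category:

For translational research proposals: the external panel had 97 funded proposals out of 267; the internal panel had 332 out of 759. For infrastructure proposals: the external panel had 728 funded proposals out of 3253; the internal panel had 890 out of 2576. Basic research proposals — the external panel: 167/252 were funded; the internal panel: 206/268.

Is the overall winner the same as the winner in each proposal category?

Yes

Translational research: the external panel 97/267 = 36.3%, the internal panel 332/759 = 43.7% → the internal panel
Infrastructure: the external panel 728/3253 = 22.4%, the internal panel 890/2576 = 34.5% → the internal panel
Basic research: the external panel 167/252 = 66.3%, the internal panel 206/268 = 76.9% → the internal panel
Overall: the external panel 992/3772 = 26.3%, the internal panel 1428/3603 = 39.6% → the internal panel
The internal panel wins overall and in every proposal group — no reversal.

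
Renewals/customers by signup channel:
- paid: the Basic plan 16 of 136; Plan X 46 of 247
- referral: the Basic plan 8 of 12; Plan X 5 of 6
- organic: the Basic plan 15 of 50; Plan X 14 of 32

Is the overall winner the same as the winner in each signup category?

Paid: the Basic plan 16/136 = 11.8%, Plan X 46/247 = 18.6% → Plan X
Referral: the Basic plan 8/12 = 66.7%, Plan X 5/6 = 83.3% → Plan X
Organic: the Basic plan 15/50 = 30.0%, Plan X 14/32 = 43.8% → Plan X
Overall: the Basic plan 39/198 = 19.7%, Plan X 65/285 = 22.8% → Plan X
Plan X wins overall and in every signup group — no reversal.

Yes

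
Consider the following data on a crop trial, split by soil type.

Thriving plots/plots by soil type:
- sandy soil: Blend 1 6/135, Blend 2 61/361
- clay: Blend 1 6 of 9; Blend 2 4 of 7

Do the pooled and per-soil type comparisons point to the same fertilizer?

No

Sandy soil: Blend 1 6/135 = 4.4%, Blend 2 61/361 = 16.9% → Blend 2
Clay: Blend 1 6/9 = 66.7%, Blend 2 4/7 = 57.1% → Blend 1
Overall: Blend 1 12/144 = 8.3%, Blend 2 65/368 = 17.7% → Blend 2
Neither sweeps: Blend 1 wins 1 of 2 groups, Blend 2 wins 1. Blend 2 wins overall but not every group — no Simpson reversal.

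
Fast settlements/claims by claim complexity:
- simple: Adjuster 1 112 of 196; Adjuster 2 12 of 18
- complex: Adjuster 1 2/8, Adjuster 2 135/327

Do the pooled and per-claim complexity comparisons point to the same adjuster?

No

Simple: Adjuster 1 112/196 = 57.1%, Adjuster 2 12/18 = 66.7% → Adjuster 2
Complex: Adjuster 1 2/8 = 25.0%, Adjuster 2 135/327 = 41.3% → Adjuster 2
Overall: Adjuster 1 114/204 = 55.9%, Adjuster 2 147/345 = 42.6% → Adjuster 1
Adjuster 2 wins each claim group but Adjuster 1 wins overall — the comparison reverses. Adjuster 2's claims skew toward complex, which has a lower base rate.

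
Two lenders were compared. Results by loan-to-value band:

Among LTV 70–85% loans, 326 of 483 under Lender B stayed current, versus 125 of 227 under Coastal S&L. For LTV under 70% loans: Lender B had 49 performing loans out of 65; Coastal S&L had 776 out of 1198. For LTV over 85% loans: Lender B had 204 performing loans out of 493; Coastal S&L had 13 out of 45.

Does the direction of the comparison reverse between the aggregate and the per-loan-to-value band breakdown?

Yes

LTV 70–85%: Lender B 326/483 = 67.5%, Coastal S&L 125/227 = 55.1% → Lender B
LTV under 70%: Lender B 49/65 = 75.4%, Coastal S&L 776/1198 = 64.8% → Lender B
LTV over 85%: Lender B 204/493 = 41.4%, Coastal S&L 13/45 = 28.9% → Lender B
Overall: Lender B 579/1041 = 55.6%, Coastal S&L 914/1470 = 62.2% → Coastal S&L
Lender B wins each loan-to-value group but Coastal S&L wins overall — the comparison reverses. Lender B's loans skew toward LTV over 85%, which has a lower base rate.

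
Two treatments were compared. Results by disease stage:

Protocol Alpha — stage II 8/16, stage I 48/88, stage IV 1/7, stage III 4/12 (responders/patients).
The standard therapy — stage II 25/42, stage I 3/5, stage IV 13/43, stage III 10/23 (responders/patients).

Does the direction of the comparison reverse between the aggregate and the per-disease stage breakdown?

Yes

Stage II: Protocol Alpha 8/16 = 50.0%, the standard therapy 25/42 = 59.5% → the standard therapy
Stage I: Protocol Alpha 48/88 = 54.5%, the standard therapy 3/5 = 60.0% → the standard therapy
Stage IV: Protocol Alpha 1/7 = 14.3%, the standard therapy 13/43 = 30.2% → the standard therapy
Stage III: Protocol Alpha 4/12 = 33.3%, the standard therapy 10/23 = 43.5% → the standard therapy
Overall: Protocol Alpha 61/123 = 49.6%, the standard therapy 51/113 = 45.1% → Protocol Alpha
The standard therapy wins each disease group but Protocol Alpha wins overall — the comparison reverses. The standard therapy's patients skew toward stage IV, which has a lower base rate.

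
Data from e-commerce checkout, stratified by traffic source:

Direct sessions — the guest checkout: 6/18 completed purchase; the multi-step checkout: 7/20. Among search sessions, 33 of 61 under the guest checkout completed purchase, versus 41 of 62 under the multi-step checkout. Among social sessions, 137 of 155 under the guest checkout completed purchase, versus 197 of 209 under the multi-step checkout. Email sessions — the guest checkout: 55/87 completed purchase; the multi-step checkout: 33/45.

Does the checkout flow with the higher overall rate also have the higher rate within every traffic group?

Direct: the guest checkout 6/18 = 33.3%, the multi-step checkout 7/20 = 35.0% → the multi-step checkout
Search: the guest checkout 33/61 = 54.1%, the multi-step checkout 41/62 = 66.1% → the multi-step checkout
Social: the guest checkout 137/155 = 88.4%, the multi-step checkout 197/209 = 94.3% → the multi-step checkout
Email: the guest checkout 55/87 = 63.2%, the multi-step checkout 33/45 = 73.3% → the multi-step checkout
Overall: the guest checkout 231/321 = 72.0%, the multi-step checkout 278/336 = 82.7% → the multi-step checkout
The multi-step checkout wins overall and in every traffic group — no reversal.

Yes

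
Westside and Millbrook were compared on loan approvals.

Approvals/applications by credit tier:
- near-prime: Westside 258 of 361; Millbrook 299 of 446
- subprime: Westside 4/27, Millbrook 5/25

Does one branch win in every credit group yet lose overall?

Near-prime: Westside 258/361 = 71.5%, Millbrook 299/446 = 67.0% → Westside
Subprime: Westside 4/27 = 14.8%, Millbrook 5/25 = 20.0% → Millbrook
Overall: Westside 262/388 = 67.5%, Millbrook 304/471 = 64.5% → Westside
Neither sweeps: Westside wins 1 of 2 groups, Millbrook wins 1. Westside wins overall but not every group — no Simpson reversal.

No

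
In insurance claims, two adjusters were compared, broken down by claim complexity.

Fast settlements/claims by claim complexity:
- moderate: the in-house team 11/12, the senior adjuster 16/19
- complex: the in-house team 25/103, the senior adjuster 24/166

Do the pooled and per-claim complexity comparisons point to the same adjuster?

Yes

Moderate: the in-house team 11/12 = 91.7%, the senior adjuster 16/19 = 84.2% → the in-house team
Complex: the in-house team 25/103 = 24.3%, the senior adjuster 24/166 = 14.5% → the in-house team
Overall: the in-house team 36/115 = 31.3%, the senior adjuster 40/185 = 21.6% → the in-house team
The in-house team wins overall and in every claim group — no reversal.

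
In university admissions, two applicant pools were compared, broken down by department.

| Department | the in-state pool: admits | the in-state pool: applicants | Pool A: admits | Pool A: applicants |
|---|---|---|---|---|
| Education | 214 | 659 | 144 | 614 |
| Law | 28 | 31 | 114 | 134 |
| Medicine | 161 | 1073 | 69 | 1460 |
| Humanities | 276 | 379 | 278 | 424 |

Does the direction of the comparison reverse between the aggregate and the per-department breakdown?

No

Education: the in-state pool 214/659 = 32.5%, Pool A 144/614 = 23.5% → the in-state pool
Law: the in-state pool 28/31 = 90.3%, Pool A 114/134 = 85.1% → the in-state pool
Medicine: the in-state pool 161/1073 = 15.0%, Pool A 69/1460 = 4.7% → the in-state pool
Humanities: the in-state pool 276/379 = 72.8%, Pool A 278/424 = 65.6% → the in-state pool
Overall: the in-state pool 679/2142 = 31.7%, Pool A 605/2632 = 23.0% → the in-state pool
The in-state pool wins overall and in every department group — no reversal.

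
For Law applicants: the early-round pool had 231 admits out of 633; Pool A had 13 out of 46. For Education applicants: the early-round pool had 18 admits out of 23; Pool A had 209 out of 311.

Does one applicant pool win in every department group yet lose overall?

Yes

Law: the early-round pool 231/633 = 36.5%, Pool A 13/46 = 28.3% → the early-round pool
Education: the early-round pool 18/23 = 78.3%, Pool A 209/311 = 67.2% → the early-round pool
Overall: the early-round pool 249/656 = 38.0%, Pool A 222/357 = 62.2% → Pool A
The early-round pool wins each department group but Pool A wins overall — the comparison reverses. The early-round pool's applicants skew toward Law, which has a lower base rate.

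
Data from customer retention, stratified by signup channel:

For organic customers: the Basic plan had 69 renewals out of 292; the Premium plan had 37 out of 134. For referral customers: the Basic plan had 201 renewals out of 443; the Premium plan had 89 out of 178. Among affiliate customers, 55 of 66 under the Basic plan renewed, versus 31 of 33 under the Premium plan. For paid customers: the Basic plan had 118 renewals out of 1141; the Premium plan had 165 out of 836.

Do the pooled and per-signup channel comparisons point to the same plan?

Organic: the Basic plan 69/292 = 23.6%, the Premium plan 37/134 = 27.6% → the Premium plan
Referral: the Basic plan 201/443 = 45.4%, the Premium plan 89/178 = 50.0% → the Premium plan
Affiliate: the Basic plan 55/66 = 83.3%, the Premium plan 31/33 = 93.9% → the Premium plan
Paid: the Basic plan 118/1141 = 10.3%, the Premium plan 165/836 = 19.7% → the Premium plan
Overall: the Basic plan 443/1942 = 22.8%, the Premium plan 322/1181 = 27.3% → the Premium plan
The Premium plan wins overall and in every signup group — no reversal.

Yes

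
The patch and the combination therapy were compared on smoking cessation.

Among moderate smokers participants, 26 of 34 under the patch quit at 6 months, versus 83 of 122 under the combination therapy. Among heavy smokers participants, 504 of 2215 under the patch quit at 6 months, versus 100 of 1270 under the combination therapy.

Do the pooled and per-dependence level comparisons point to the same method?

Moderate smokers: the patch 26/34 = 76.5%, the combination therapy 83/122 = 68.0% → the patch
Heavy smokers: the patch 504/2215 = 22.8%, the combination therapy 100/1270 = 7.9% → the patch
Overall: the patch 530/2249 = 23.6%, the combination therapy 183/1392 = 13.1% → the patch
The patch wins overall and in every dependence group — no reversal.

Yes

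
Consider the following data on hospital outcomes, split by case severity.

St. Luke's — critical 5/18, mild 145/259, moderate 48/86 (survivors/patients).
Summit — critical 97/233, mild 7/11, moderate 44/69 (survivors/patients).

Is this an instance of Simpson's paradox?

Yes

Critical: St. Luke's 5/18 = 27.8%, Summit 97/233 = 41.6% → Summit
Mild: St. Luke's 145/259 = 56.0%, Summit 7/11 = 63.6% → Summit
Moderate: St. Luke's 48/86 = 55.8%, Summit 44/69 = 63.8% → Summit
Overall: St. Luke's 198/363 = 54.5%, Summit 148/313 = 47.3% → St. Luke's
Summit wins each case group but St. Luke's wins overall — the comparison reverses. Summit's patients skew toward critical, which has a lower base rate.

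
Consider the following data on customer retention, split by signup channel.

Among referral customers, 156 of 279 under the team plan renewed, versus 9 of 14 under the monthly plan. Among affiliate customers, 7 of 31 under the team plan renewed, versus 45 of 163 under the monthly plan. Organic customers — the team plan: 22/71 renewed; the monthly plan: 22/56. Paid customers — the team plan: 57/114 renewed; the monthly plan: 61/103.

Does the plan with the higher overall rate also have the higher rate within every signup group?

No

Referral: the team plan 156/279 = 55.9%, the monthly plan 9/14 = 64.3% → the monthly plan
Affiliate: the team plan 7/31 = 22.6%, the monthly plan 45/163 = 27.6% → the monthly plan
Organic: the team plan 22/71 = 31.0%, the monthly plan 22/56 = 39.3% → the monthly plan
Paid: the team plan 57/114 = 50.0%, the monthly plan 61/103 = 59.2% → the monthly plan
Overall: the team plan 242/495 = 48.9%, the monthly plan 137/336 = 40.8% → the team plan
The monthly plan wins each signup group but the team plan wins overall — the comparison reverses. The monthly plan's customers skew toward affiliate, which has a lower base rate.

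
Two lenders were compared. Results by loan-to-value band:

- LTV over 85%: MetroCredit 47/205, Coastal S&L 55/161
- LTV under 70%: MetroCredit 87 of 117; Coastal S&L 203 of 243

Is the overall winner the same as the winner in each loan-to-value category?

LTV over 85%: MetroCredit 47/205 = 22.9%, Coastal S&L 55/161 = 34.2% → Coastal S&L
LTV under 70%: MetroCredit 87/117 = 74.4%, Coastal S&L 203/243 = 83.5% → Coastal S&L
Overall: MetroCredit 134/322 = 41.6%, Coastal S&L 258/404 = 63.9% → Coastal S&L
Coastal S&L wins overall and in every loan-to-value group — no reversal.

Yes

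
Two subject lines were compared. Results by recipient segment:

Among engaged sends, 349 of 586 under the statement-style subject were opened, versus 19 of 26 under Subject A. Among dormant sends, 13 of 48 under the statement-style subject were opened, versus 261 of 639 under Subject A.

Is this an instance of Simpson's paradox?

Yes

Engaged: the statement-style subject 349/586 = 59.6%, Subject A 19/26 = 73.1% → Subject A
Dormant: the statement-style subject 13/48 = 27.1%, Subject A 261/639 = 40.8% → Subject A
Overall: the statement-style subject 362/634 = 57.1%, Subject A 280/665 = 42.1% → the statement-style subject
Subject A wins each recipient group but the statement-style subject wins overall — the comparison reverses. Subject A's sends skew toward dormant, which has a lower base rate.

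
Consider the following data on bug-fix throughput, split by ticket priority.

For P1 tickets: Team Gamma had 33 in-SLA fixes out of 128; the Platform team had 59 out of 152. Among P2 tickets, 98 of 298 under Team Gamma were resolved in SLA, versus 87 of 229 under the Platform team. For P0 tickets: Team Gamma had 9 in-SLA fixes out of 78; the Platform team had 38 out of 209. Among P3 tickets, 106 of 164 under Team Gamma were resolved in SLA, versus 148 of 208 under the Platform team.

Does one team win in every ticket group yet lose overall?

No

P1: Team Gamma 33/128 = 25.8%, the Platform team 59/152 = 38.8% → the Platform team
P2: Team Gamma 98/298 = 32.9%, the Platform team 87/229 = 38.0% → the Platform team
P0: Team Gamma 9/78 = 11.5%, the Platform team 38/209 = 18.2% → the Platform team
P3: Team Gamma 106/164 = 64.6%, the Platform team 148/208 = 71.2% → the Platform team
Overall: Team Gamma 246/668 = 36.8%, the Platform team 332/798 = 41.6% → the Platform team
The Platform team wins overall and in every ticket group — no reversal.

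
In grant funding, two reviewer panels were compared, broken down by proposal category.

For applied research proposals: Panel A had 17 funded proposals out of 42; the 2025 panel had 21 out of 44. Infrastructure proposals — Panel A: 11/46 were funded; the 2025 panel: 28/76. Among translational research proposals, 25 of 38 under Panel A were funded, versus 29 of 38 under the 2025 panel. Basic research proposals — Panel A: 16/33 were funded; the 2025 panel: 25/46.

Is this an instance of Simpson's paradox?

No

Applied research: Panel A 17/42 = 40.5%, the 2025 panel 21/44 = 47.7% → the 2025 panel
Infrastructure: Panel A 11/46 = 23.9%, the 2025 panel 28/76 = 36.8% → the 2025 panel
Translational research: Panel A 25/38 = 65.8%, the 2025 panel 29/38 = 76.3% → the 2025 panel
Basic research: Panel A 16/33 = 48.5%, the 2025 panel 25/46 = 54.3% → the 2025 panel
Overall: Panel A 69/159 = 43.4%, the 2025 panel 103/204 = 50.5% → the 2025 panel
The 2025 panel wins overall and in every proposal group — no reversal.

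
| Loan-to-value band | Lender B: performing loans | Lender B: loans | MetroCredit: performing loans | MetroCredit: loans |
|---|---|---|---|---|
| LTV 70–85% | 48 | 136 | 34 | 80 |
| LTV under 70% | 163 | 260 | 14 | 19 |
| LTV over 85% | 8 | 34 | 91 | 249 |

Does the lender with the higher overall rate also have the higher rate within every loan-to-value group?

LTV 70–85%: Lender B 48/136 = 35.3%, MetroCredit 34/80 = 42.5% → MetroCredit
LTV under 70%: Lender B 163/260 = 62.7%, MetroCredit 14/19 = 73.7% → MetroCredit
LTV over 85%: Lender B 8/34 = 23.5%, MetroCredit 91/249 = 36.5% → MetroCredit
Overall: Lender B 219/430 = 50.9%, MetroCredit 139/348 = 39.9% → Lender B
MetroCredit wins each loan-to-value group but Lender B wins overall — the comparison reverses. MetroCredit's loans skew toward LTV over 85%, which has a lower base rate.

No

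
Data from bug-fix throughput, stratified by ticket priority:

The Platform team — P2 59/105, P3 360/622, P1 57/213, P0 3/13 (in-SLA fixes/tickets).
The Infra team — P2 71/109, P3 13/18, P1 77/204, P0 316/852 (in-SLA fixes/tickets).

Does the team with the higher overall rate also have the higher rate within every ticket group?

P2: the Platform team 59/105 = 56.2%, the Infra team 71/109 = 65.1% → the Infra team
P3: the Platform team 360/622 = 57.9%, the Infra team 13/18 = 72.2% → the Infra team
P1: the Platform team 57/213 = 26.8%, the Infra team 77/204 = 37.7% → the Infra team
P0: the Platform team 3/13 = 23.1%, the Infra team 316/852 = 37.1% → the Infra team
Overall: the Platform team 479/953 = 50.3%, the Infra team 477/1183 = 40.3% → the Platform team
The Infra team wins each ticket group but the Platform team wins overall — the comparison reverses. The Infra team's tickets skew toward P0, which has a lower base rate.

No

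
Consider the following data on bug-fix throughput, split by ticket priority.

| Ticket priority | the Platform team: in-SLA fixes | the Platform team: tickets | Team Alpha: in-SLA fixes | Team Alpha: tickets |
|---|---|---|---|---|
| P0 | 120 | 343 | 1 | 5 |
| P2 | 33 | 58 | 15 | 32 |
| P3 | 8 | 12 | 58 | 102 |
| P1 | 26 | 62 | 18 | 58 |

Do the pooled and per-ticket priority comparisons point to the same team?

P0: the Platform team 120/343 = 35.0%, Team Alpha 1/5 = 20.0% → the Platform team
P2: the Platform team 33/58 = 56.9%, Team Alpha 15/32 = 46.9% → the Platform team
P3: the Platform team 8/12 = 66.7%, Team Alpha 58/102 = 56.9% → the Platform team
P1: the Platform team 26/62 = 41.9%, Team Alpha 18/58 = 31.0% → the Platform team
Overall: the Platform team 187/475 = 39.4%, Team Alpha 92/197 = 46.7% → Team Alpha
The Platform team wins each ticket group but Team Alpha wins overall — the comparison reverses. The Platform team's tickets skew toward P0, which has a lower base rate.

No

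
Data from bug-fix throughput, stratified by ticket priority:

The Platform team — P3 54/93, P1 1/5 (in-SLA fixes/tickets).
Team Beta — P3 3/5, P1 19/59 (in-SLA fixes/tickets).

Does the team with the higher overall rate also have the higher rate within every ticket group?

P3: the Platform team 54/93 = 58.1%, Team Beta 3/5 = 60.0% → Team Beta
P1: the Platform team 1/5 = 20.0%, Team Beta 19/59 = 32.2% → Team Beta
Overall: the Platform team 55/98 = 56.1%, Team Beta 22/64 = 34.4% → the Platform team
Team Beta wins each ticket group but the Platform team wins overall — the comparison reverses. Team Beta's tickets skew toward P1, which has a lower base rate.

No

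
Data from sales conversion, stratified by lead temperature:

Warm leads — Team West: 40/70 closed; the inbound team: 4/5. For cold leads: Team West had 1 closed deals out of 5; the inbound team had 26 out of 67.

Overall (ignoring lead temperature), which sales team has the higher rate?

Team West

Warm: Team West 40/70 = 57.1%, the inbound team 4/5 = 80.0% → the inbound team
Cold: Team West 1/5 = 20.0%, the inbound team 26/67 = 38.8% → the inbound team
Overall: Team West 41/75 = 54.7%, the inbound team 30/72 = 41.7% → Team West
(The inbound team wins every lead group but Team West wins overall — the inbound team's leads skew toward the low-rate cold group.)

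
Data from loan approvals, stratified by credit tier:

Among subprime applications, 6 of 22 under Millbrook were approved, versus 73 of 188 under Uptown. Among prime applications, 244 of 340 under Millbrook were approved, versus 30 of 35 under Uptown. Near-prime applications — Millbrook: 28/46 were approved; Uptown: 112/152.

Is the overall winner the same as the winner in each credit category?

No

Subprime: Millbrook 6/22 = 27.3%, Uptown 73/188 = 38.8% → Uptown
Prime: Millbrook 244/340 = 71.8%, Uptown 30/35 = 85.7% → Uptown
Near-prime: Millbrook 28/46 = 60.9%, Uptown 112/152 = 73.7% → Uptown
Overall: Millbrook 278/408 = 68.1%, Uptown 215/375 = 57.3% → Millbrook
Uptown wins each credit group but Millbrook wins overall — the comparison reverses. Uptown's applications skew toward subprime, which has a lower base rate.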